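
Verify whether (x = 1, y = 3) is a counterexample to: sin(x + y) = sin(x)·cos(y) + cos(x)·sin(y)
Substituting x = 1, y = 3:
LHS = sin(1 + 3) = sin(4) ≈ -0.7568
RHS = sin(1)·cos(3) + cos(1)·sin(3) = sin(1)·cos(3) + sin(3)·cos(1) ≈ -0.7568

The sides agree, so this pair does not disprove the claim.

Answer: No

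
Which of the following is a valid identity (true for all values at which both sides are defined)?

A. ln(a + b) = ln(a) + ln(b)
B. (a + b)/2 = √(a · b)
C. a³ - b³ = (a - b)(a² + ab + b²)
C

A: fails at (2, 7) — LHS = ln(9) ≈ 2.197, RHS = ln(2) + ln(7) ≈ 2.639.
B: fails at (1, 4) — LHS = 5/2, RHS = 2.
C: holds — e.g. at (2, 5), both sides equal -117.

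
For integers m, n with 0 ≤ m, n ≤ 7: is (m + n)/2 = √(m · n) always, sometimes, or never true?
It holds at (m, n) = (2, 2) (both sides equal 2), but fails at (m, n) = (5, 6) (LHS = 11/2, RHS = √(30) ≈ 5.477).

Answer: Sometimes true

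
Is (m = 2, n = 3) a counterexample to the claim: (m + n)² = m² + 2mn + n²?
Substituting m = 2, n = 3:
LHS = (2 + 3)² = 25
RHS = 2² + 2·2·3 + 3² = 25

The sides agree, so this pair does not disprove the claim.

Answer: No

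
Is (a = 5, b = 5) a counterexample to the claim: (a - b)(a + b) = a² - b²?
No

Substituting a = 5, b = 5:
LHS = (5 - 5)(5 + 5) = 0
RHS = 5² - 5² = 0

The sides agree, so this pair does not disprove the claim.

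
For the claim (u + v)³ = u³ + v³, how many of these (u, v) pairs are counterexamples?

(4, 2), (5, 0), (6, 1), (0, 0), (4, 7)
3

Testing each pair:
(4, 2): LHS = 216, RHS = 72 → counterexample
(5, 0): LHS = 125, RHS = 125 → satisfies claim
(6, 1): LHS = 343, RHS = 217 → counterexample
(0, 0): LHS = 0, RHS = 0 → satisfies claim
(4, 7): LHS = 1331, RHS = 407 → counterexample

That makes 3 counterexamples.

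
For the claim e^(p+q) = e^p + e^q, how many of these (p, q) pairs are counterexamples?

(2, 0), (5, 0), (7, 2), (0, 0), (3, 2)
Testing each pair:
(2, 0): LHS = e^2 ≈ 7.389, RHS = 1 + e^2 ≈ 8.389 → counterexample
(5, 0): LHS = e^5 ≈ 148.4, RHS = 1 + e^5 ≈ 149.4 → counterexample
(7, 2): LHS = e^9 ≈ 8103, RHS = e^2 + e^7 ≈ 1104 → counterexample
(0, 0): LHS = 1, RHS = 2 → counterexample
(3, 2): LHS = e^5 ≈ 148.4, RHS = e^2 + e^3 ≈ 27.47 → counterexample

That makes 5 counterexamples.

Answer: 5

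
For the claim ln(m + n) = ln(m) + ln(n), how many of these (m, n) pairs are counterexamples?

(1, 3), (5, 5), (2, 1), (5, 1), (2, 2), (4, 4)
Testing each pair:
(1, 3): LHS = ln(4) ≈ 1.386, RHS = ln(3) ≈ 1.099 → counterexample
(5, 5): LHS = ln(10) ≈ 2.303, RHS = 2·ln(5) ≈ 3.219 → counterexample
(2, 1): LHS = ln(3) ≈ 1.099, RHS = ln(2) ≈ 0.6931 → counterexample
(5, 1): LHS = ln(6) ≈ 1.792, RHS = ln(5) ≈ 1.609 → counterexample
(2, 2): LHS = ln(4) ≈ 1.386, RHS = 2·ln(2) ≈ 1.386 → satisfies claim
(4, 4): LHS = ln(8) ≈ 2.079, RHS = 2·ln(4) ≈ 2.773 → counterexample

That makes 5 counterexamples.

Answer: 5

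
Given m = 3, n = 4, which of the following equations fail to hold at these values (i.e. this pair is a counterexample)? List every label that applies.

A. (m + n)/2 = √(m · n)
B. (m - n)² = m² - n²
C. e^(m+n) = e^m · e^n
A, B

Evaluating each claim at the given values:
A. LHS = 7/2, RHS = 2·√(3) ≈ 3.464 → fails here (LHS ≠ RHS)
B. LHS = 1, RHS = -7 → fails here (LHS ≠ RHS)
C. LHS = e^7 ≈ 1097, RHS = e^7 ≈ 1097 → holds here (LHS = RHS)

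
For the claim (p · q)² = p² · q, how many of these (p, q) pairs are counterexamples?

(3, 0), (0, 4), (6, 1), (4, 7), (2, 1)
Testing each pair:
(3, 0): LHS = 0, RHS = 0 → satisfies claim
(0, 4): LHS = 0, RHS = 0 → satisfies claim
(6, 1): LHS = 36, RHS = 36 → satisfies claim
(4, 7): LHS = 784, RHS = 112 → counterexample
(2, 1): LHS = 4, RHS = 4 → satisfies claim

That makes 1 counterexample.

Answer: 1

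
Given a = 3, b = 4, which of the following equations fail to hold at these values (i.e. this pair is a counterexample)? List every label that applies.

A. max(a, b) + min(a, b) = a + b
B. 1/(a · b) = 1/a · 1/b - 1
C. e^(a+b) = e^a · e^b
B

Evaluating each claim at the given values:
A. LHS = 7, RHS = 7 → holds here (LHS = RHS)
B. LHS = 1/12, RHS = -11/12 → fails here (LHS ≠ RHS)
C. LHS = e^7 ≈ 1097, RHS = e^7 ≈ 1097 → holds here (LHS = RHS)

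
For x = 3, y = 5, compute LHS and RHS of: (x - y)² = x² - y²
LHS = (3 - 5)² = 4
RHS = 3² - 5² = -16

LHS ≠ RHS, so the equation does not hold here.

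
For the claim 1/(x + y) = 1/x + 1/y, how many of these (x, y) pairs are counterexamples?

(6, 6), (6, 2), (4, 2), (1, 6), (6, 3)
Testing each pair:
(6, 6): LHS = 1/12, RHS = 1/3 → counterexample
(6, 2): LHS = 1/8, RHS = 2/3 → counterexample
(4, 2): LHS = 1/6, RHS = 3/4 → counterexample
(1, 6): LHS = 1/7, RHS = 7/6 → counterexample
(6, 3): LHS = 1/9, RHS = 1/2 → counterexample

That makes 5 counterexamples.

Answer: 5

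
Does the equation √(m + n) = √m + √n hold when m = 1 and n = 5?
Fails

Substituting m = 1, n = 5:

LHS = √(1 + 5) = √(6) ≈ 2.449
RHS = √1 + √5 = 1 + √(5) ≈ 3.236

LHS ≠ RHS, so the equation does not hold at this point.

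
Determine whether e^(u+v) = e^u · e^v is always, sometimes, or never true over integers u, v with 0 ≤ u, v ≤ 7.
Always true

The identity holds for every pair in the range. For instance at (u, v) = (2, 7): both sides equal e^9 ≈ 8103.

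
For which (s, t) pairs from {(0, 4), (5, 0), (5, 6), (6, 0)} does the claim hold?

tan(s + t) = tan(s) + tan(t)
Testing each pair:
(0, 4): LHS = tan(4) ≈ 1.158, RHS = tan(4) ≈ 1.158 → holds
(5, 0): LHS = tan(5) ≈ -3.381, RHS = tan(5) ≈ -3.381 → holds
(5, 6): LHS = tan(11) ≈ -226, RHS = tan(5) + tan(6) ≈ -3.672 → fails
(6, 0): LHS = tan(6) ≈ -0.291, RHS = tan(6) ≈ -0.291 → holds

3 of 4 pairs satisfy the claim.

Answer: (0, 4), (5, 0), (6, 0)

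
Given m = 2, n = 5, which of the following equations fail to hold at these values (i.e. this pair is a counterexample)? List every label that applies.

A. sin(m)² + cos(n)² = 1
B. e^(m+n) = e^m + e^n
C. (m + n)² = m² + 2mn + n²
A, B

Evaluating each claim at the given values:
A. LHS = cos(5)² + sin(2)² ≈ 0.9073, RHS = 1 → fails here (LHS ≠ RHS)
B. LHS = e^7 ≈ 1097, RHS = e^2 + e^5 ≈ 155.8 → fails here (LHS ≠ RHS)
C. LHS = 49, RHS = 49 → holds here (LHS = RHS)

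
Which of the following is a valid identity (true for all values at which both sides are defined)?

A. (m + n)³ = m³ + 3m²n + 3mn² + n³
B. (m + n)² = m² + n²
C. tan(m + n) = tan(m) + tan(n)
A: holds — e.g. at (1, 4), both sides equal 125.
B: fails at (5, 8) — LHS = 169, RHS = 89.
C: fails at (1, 5) — LHS = tan(6) ≈ -0.291, RHS = tan(5) + tan(1) ≈ -1.823.

Answer: A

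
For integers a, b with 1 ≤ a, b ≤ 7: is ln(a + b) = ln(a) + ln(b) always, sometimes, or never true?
It holds at (a, b) = (2, 2) (both sides equal ln(4) ≈ 1.386), but fails at (a, b) = (1, 7) (LHS = ln(8) ≈ 2.079, RHS = ln(7) ≈ 1.946).

Answer: Sometimes true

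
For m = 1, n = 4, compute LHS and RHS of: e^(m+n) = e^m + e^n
LHS = e^(1+4) = e^5 ≈ 148.4
RHS = e^1 + e^4 = e + e^4 ≈ 57.32

LHS ≠ RHS (they differ by about 91.1), so the equation does not hold here.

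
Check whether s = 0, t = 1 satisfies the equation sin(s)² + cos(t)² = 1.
Substituting s = 0, t = 1:

LHS = sin(0)² + cos(1)² = cos(1)² ≈ 0.2919
RHS = 1

LHS ≠ RHS, so the equation does not hold at this point.

Answer: Fails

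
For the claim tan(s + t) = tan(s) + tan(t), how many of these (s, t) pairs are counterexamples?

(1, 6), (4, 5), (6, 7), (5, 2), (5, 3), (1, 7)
Testing each pair:
(1, 6): LHS = tan(7) ≈ 0.8714, RHS = tan(6) + tan(1) ≈ 1.266 → counterexample
(4, 5): LHS = tan(9) ≈ -0.4523, RHS = tan(5) + tan(4) ≈ -2.223 → counterexample
(6, 7): LHS = tan(13) ≈ 0.463, RHS = tan(6) + tan(7) ≈ 0.5804 → counterexample
(5, 2): LHS = tan(7) ≈ 0.8714, RHS = tan(5) + tan(2) ≈ -5.566 → counterexample
(5, 3): LHS = tan(8) ≈ -6.8, RHS = tan(5) + tan(3) ≈ -3.523 → counterexample
(1, 7): LHS = tan(8) ≈ -6.8, RHS = tan(7) + tan(1) ≈ 2.429 → counterexample

That makes 6 counterexamples.

Answer: 6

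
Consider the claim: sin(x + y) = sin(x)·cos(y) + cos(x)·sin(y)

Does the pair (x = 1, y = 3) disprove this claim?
Substituting x = 1, y = 3:
LHS = sin(1 + 3) = sin(4) ≈ -0.7568
RHS = sin(1)·cos(3) + cos(1)·sin(3) = sin(1)·cos(3) + sin(3)·cos(1) ≈ -0.7568

The sides agree, so this pair does not disprove the claim.

Answer: No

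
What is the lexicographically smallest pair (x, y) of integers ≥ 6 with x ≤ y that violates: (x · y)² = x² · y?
(x, y) = (6, 6)

Substituting (6, 6) into the claim:
LHS = (6 · 6)² = 1296
RHS = 6² · 6 = 216

Since LHS ≠ RHS, this pair disproves the claim, and no lexicographically smaller pair (x ≤ y, integers ≥ 6) does.

For instance (9, 9) is also a counterexample (LHS = 6561, RHS = 729), but it's lexicographically larger.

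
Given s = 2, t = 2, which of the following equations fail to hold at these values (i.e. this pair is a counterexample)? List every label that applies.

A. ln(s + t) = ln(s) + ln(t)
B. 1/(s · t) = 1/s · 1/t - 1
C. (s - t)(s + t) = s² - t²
Evaluating each claim at the given values:
A. LHS = ln(4) ≈ 1.386, RHS = 2·ln(2) ≈ 1.386 → holds here (LHS = RHS)
B. LHS = 1/4, RHS = -3/4 → fails here (LHS ≠ RHS)
C. LHS = 0, RHS = 0 → holds here (LHS = RHS)

Answer: B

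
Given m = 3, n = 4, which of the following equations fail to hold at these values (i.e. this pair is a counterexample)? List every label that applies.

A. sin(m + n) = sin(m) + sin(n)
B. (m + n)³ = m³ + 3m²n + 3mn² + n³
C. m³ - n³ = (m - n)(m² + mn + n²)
A

Evaluating each claim at the given values:
A. LHS = sin(7) ≈ 0.657, RHS = sin(4) + sin(3) ≈ -0.6157 → fails here (LHS ≠ RHS)
B. LHS = 343, RHS = 343 → holds here (LHS = RHS)
C. LHS = -37, RHS = -37 → holds here (LHS = RHS)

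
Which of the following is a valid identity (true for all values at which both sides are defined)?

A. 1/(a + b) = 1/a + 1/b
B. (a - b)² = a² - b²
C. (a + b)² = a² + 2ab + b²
C

A: fails at (6, 7) — LHS = 1/13, RHS = 13/42.
B: fails at (0, 1) — LHS = 1, RHS = -1.
C: holds — e.g. at (3, 3), both sides equal 36.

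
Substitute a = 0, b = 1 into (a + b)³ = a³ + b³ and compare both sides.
LHS = (0 + 1)³ = 1
RHS = 0³ + 1³ = 1

LHS = RHS: the two sides agree.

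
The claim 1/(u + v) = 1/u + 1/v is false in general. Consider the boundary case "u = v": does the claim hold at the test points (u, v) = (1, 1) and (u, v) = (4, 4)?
No, fails at both test points

At (1, 1): LHS = 1/2 ≠ RHS = 2
At (4, 4): LHS = 1/8 ≠ RHS = 1/2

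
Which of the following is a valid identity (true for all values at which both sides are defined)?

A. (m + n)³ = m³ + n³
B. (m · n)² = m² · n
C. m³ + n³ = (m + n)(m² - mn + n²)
C

A: fails at (5, 5) — LHS = 1000, RHS = 250.
B: fails at (5, 8) — LHS = 1600, RHS = 200.
C: holds — e.g. at (3, 3), both sides equal 54.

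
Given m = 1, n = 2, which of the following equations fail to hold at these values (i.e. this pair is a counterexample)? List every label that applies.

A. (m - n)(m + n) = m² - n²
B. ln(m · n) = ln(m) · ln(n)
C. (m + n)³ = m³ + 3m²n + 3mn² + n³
B

Evaluating each claim at the given values:
A. LHS = -3, RHS = -3 → holds here (LHS = RHS)
B. LHS = ln(2) ≈ 0.6931, RHS = 0 → fails here (LHS ≠ RHS)
C. LHS = 27, RHS = 27 → holds here (LHS = RHS)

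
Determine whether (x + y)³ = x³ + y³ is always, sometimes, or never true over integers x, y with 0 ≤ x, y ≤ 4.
Sometimes true

It holds at (x, y) = (3, 0) (both sides equal 27), but fails at (x, y) = (2, 4) (LHS = 216, RHS = 72).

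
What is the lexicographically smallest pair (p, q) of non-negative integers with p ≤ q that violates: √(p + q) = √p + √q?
(p, q) = (1, 1)

At (0, 1): both sides equal 1, so it holds there.
At (0, 2): both sides equal √(2) ≈ 1.414, so it holds there.

Substituting (1, 1) into the claim:
LHS = √(1 + 1) = √(2) ≈ 1.414
RHS = √1 + √1 = 2

Since LHS ≠ RHS, this pair disproves the claim, and no lexicographically smaller pair (p ≤ q, non-negative integers) does.

For instance (3, 6) is also a counterexample (LHS = 3, RHS = √(3) + √(6) ≈ 4.182), but it's lexicographically larger.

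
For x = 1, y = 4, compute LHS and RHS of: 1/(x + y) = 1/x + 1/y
LHS = 1/(1 + 4) = 1/5
RHS = 1/1 + 1/4 = 5/4

LHS ≠ RHS, so the equation does not hold here.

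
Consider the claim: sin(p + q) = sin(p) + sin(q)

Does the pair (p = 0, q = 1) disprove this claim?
Substituting p = 0, q = 1:
LHS = sin(0 + 1) = sin(1) ≈ 0.8415
RHS = sin(0) + sin(1) = sin(1) ≈ 0.8415

The sides agree, so this pair does not disprove the claim.

Answer: No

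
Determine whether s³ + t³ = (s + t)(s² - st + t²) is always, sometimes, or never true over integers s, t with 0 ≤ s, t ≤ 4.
The identity holds for every pair in the range. For instance at (s, t) = (2, 3): both sides equal 35.

Answer: Always true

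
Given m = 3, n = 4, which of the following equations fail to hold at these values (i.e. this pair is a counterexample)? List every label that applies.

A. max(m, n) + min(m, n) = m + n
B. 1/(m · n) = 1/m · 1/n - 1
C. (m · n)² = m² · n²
Evaluating each claim at the given values:
A. LHS = 7, RHS = 7 → holds here (LHS = RHS)
B. LHS = 1/12, RHS = -11/12 → fails here (LHS ≠ RHS)
C. LHS = 144, RHS = 144 → holds here (LHS = RHS)

Answer: B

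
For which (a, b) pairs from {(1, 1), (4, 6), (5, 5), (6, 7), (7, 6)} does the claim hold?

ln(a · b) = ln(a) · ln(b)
Testing each pair:
(1, 1): LHS = 0, RHS = 0 → holds
(4, 6): LHS = ln(24) ≈ 3.178, RHS = ln(4)·ln(6) ≈ 2.484 → fails
(5, 5): LHS = ln(25) ≈ 3.219, RHS = ln(5)² ≈ 2.59 → fails
(6, 7): LHS = ln(42) ≈ 3.738, RHS = ln(6)·ln(7) ≈ 3.487 → fails
(7, 6): LHS = ln(42) ≈ 3.738, RHS = ln(6)·ln(7) ≈ 3.487 → fails

1 of 5 pairs satisfies the claim.

Answer: (1, 1)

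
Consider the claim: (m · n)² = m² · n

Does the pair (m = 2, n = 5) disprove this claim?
Substituting m = 2, n = 5:
LHS = (2 · 5)² = 100
RHS = 2² · 5 = 20

Since LHS ≠ RHS, this pair disproves the claim.

Answer: Yes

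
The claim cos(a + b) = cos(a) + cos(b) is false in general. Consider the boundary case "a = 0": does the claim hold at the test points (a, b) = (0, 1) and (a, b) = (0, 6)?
No, fails at both test points

At (0, 1): LHS = cos(1) ≈ 0.5403 ≠ RHS = cos(1) + 1 ≈ 1.54
At (0, 6): LHS = cos(6) ≈ 0.9602 ≠ RHS = cos(6) + 1 ≈ 1.96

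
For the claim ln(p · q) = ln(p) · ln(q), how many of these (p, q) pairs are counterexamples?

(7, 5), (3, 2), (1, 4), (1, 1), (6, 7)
Testing each pair:
(7, 5): LHS = ln(35) ≈ 3.555, RHS = ln(5)·ln(7) ≈ 3.132 → counterexample
(3, 2): LHS = ln(6) ≈ 1.792, RHS = ln(2)·ln(3) ≈ 0.7615 → counterexample
(1, 4): LHS = ln(4) ≈ 1.386, RHS = 0 → counterexample
(1, 1): LHS = 0, RHS = 0 → satisfies claim
(6, 7): LHS = ln(42) ≈ 3.738, RHS = ln(6)·ln(7) ≈ 3.487 → counterexample

That makes 4 counterexamples.

Answer: 4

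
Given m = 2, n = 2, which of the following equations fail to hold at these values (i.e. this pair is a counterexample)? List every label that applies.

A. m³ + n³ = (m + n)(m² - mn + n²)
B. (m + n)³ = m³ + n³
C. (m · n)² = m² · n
B, C

Evaluating each claim at the given values:
A. LHS = 16, RHS = 16 → holds here (LHS = RHS)
B. LHS = 64, RHS = 16 → fails here (LHS ≠ RHS)
C. LHS = 16, RHS = 8 → fails here (LHS ≠ RHS)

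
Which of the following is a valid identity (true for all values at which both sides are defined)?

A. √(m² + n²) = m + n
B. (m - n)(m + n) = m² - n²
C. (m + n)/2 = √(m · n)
B

A: fails at (1, 5) — LHS = √(26) ≈ 5.099, RHS = 6.
B: holds — e.g. at (3, 4), both sides equal -7.
C: fails at (3, 4) — LHS = 7/2, RHS = 2·√(3) ≈ 3.464.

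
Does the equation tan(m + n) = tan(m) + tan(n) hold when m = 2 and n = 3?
Fails

Substituting m = 2, n = 3:

LHS = tan(2 + 3) = tan(5) ≈ -3.381
RHS = tan(2) + tan(3) ≈ -2.328

LHS ≠ RHS, so the equation does not hold at this point.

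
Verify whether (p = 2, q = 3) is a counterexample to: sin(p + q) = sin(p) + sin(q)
Substituting p = 2, q = 3:
LHS = sin(2 + 3) = sin(5) ≈ -0.9589
RHS = sin(2) + sin(3) ≈ 1.05

Since LHS ≠ RHS, this pair disproves the claim.

Answer: Yes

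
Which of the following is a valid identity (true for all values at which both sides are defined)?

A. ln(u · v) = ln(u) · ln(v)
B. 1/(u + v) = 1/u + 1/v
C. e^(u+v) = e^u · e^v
C

A: fails at (5, 8) — LHS = ln(40) ≈ 3.689, RHS = ln(5)·ln(8) ≈ 3.347.
B: fails at (1, 5) — LHS = 1/6, RHS = 6/5.
C: holds — e.g. at (4, 4), both sides equal e^8 ≈ 2981.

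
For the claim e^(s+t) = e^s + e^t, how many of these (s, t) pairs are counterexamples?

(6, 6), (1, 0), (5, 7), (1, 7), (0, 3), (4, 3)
6

Testing each pair:
(6, 6): LHS = e^12 ≈ 162754.8, RHS = 2·e^6 ≈ 806.9 → counterexample
(1, 0): LHS = e ≈ 2.718, RHS = 1 + e ≈ 3.718 → counterexample
(5, 7): LHS = e^12 ≈ 162754.8, RHS = e^5 + e^7 ≈ 1245 → counterexample
(1, 7): LHS = e^8 ≈ 2981, RHS = e + e^7 ≈ 1099 → counterexample
(0, 3): LHS = e^3 ≈ 20.09, RHS = 1 + e^3 ≈ 21.09 → counterexample
(4, 3): LHS = e^7 ≈ 1097, RHS = e^3 + e^4 ≈ 74.68 → counterexample

That makes 6 counterexamples.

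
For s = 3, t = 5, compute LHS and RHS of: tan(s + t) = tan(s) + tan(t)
LHS = tan(3 + 5) = tan(8) ≈ -6.8
RHS = tan(3) + tan(5) ≈ -3.523

LHS ≠ RHS (they differ by about 3.277), so the equation does not hold here.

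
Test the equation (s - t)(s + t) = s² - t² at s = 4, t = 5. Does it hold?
Substituting s = 4, t = 5:

LHS = (4 - 5)(4 + 5) = -9
RHS = 4² - 5² = -9

LHS = RHS, so the equation holds at this point.

Answer: Holds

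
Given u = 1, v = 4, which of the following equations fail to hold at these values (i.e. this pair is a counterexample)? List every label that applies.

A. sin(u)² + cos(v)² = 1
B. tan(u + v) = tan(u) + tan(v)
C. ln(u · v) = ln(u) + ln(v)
A, B

Evaluating each claim at the given values:
A. LHS = cos(4)² + sin(1)² ≈ 1.135, RHS = 1 → fails here (LHS ≠ RHS)
B. LHS = tan(5) ≈ -3.381, RHS = tan(4) + tan(1) ≈ 2.715 → fails here (LHS ≠ RHS)
C. LHS = ln(4) ≈ 1.386, RHS = ln(4) ≈ 1.386 → holds here (LHS = RHS)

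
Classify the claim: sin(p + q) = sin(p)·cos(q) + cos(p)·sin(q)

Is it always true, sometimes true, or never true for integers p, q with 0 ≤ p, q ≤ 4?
Always true

The identity holds for every pair in the range. For instance at (p, q) = (2, 4): both sides equal sin(6) ≈ -0.2794.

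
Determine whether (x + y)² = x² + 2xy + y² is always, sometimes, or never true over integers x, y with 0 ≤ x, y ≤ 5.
The identity holds for every pair in the range. For instance at (x, y) = (3, 4): both sides equal 49.

Answer: Always true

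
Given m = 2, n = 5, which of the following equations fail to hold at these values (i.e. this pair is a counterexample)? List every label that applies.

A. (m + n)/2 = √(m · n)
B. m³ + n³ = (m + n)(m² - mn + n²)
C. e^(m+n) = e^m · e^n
Evaluating each claim at the given values:
A. LHS = 7/2, RHS = √(10) ≈ 3.162 → fails here (LHS ≠ RHS)
B. LHS = 133, RHS = 133 → holds here (LHS = RHS)
C. LHS = e^7 ≈ 1097, RHS = e^7 ≈ 1097 → holds here (LHS = RHS)

Answer: A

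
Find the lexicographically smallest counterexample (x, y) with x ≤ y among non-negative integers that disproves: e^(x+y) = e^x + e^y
(x, y) = (0, 0)

Substituting (0, 0) into the claim:
LHS = e^(0+0) = 1
RHS = e^0 + e^0 = 2

Since LHS ≠ RHS, this pair disproves the claim, and no lexicographically smaller pair (x ≤ y, non-negative integers) does.

For instance (0, 5) is also a counterexample (LHS = e^5 ≈ 148.4, RHS = 1 + e^5 ≈ 149.4), but it's lexicographically larger.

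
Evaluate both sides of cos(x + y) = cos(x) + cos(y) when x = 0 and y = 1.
LHS = cos(0 + 1) = cos(1) ≈ 0.5403
RHS = cos(0) + cos(1) = cos(1) + 1 ≈ 1.54

LHS ≠ RHS (they differ by about 1), so the equation does not hold here.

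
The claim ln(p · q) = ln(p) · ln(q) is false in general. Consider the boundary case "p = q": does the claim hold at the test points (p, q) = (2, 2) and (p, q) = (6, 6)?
At (2, 2): LHS = ln(4) ≈ 1.386 ≠ RHS = ln(2)² ≈ 0.4805
At (6, 6): LHS = ln(36) ≈ 3.584 ≠ RHS = ln(6)² ≈ 3.21

Answer: No, fails at both test points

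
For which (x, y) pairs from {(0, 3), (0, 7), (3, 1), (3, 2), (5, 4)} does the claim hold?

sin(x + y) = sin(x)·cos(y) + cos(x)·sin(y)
Testing each pair:
(0, 3): LHS = sin(3) ≈ 0.1411, RHS = sin(3) ≈ 0.1411 → holds
(0, 7): LHS = sin(7) ≈ 0.657, RHS = sin(7) ≈ 0.657 → holds
(3, 1): LHS = sin(4) ≈ -0.7568, RHS = sin(1)·cos(3) + sin(3)·cos(1) ≈ -0.7568 → holds
(3, 2): LHS = sin(5) ≈ -0.9589, RHS = sin(2)·cos(3) + sin(3)·cos(2) ≈ -0.9589 → holds
(5, 4): LHS = sin(9) ≈ 0.4121, RHS = sin(4)·cos(5) + sin(5)·cos(4) ≈ 0.4121 → holds

Every pair satisfies the claim.

Answer: All pairs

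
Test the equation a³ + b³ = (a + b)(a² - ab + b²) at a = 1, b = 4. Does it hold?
Holds

Substituting a = 1, b = 4:

LHS = 1³ + 4³ = 65
RHS = (1 + 4)(1² - 1·4 + 4²) = 65

LHS = RHS, so the equation holds at this point.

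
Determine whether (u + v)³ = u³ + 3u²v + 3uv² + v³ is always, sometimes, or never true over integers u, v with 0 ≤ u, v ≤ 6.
The identity holds for every pair in the range. For instance at (u, v) = (2, 5): both sides equal 343.

Answer: Always true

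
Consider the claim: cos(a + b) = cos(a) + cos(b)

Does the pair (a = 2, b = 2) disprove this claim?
Substituting a = 2, b = 2:
LHS = cos(2 + 2) = cos(4) ≈ -0.6536
RHS = cos(2) + cos(2) = 2·cos(2) ≈ -0.8323

Since LHS ≠ RHS, this pair disproves the claim.

Answer: Yes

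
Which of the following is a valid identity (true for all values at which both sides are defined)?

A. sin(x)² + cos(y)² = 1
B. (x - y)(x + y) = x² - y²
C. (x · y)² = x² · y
B

A: fails at (1, 5) — LHS = cos(5)² + sin(1)² ≈ 0.7885, RHS = 1.
B: holds — e.g. at (1, 3), both sides equal -8.
C: fails at (3, 4) — LHS = 144, RHS = 36.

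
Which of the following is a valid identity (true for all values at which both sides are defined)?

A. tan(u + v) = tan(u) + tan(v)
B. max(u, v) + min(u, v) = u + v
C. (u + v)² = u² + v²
B

A: fails at (4, 4) — LHS = tan(8) ≈ -6.8, RHS = 2·tan(4) ≈ 2.316.
B: holds — e.g. at (3, 5), both sides equal 8.
C: fails at (1, 4) — LHS = 25, RHS = 17.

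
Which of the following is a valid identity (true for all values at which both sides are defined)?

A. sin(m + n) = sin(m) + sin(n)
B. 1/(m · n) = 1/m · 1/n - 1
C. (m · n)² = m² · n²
C

A: fails at (4, 4) — LHS = sin(8) ≈ 0.9894, RHS = 2·sin(4) ≈ -1.514.
B: fails at (2, 3) — LHS = 1/6, RHS = -5/6.
C: holds — e.g. at (3, 5), both sides equal 225.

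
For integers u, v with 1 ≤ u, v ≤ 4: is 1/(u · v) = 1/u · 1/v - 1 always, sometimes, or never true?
The claim fails for every pair in the range. For instance at (u, v) = (3, 4): LHS = 1/12, RHS = -11/12.

Answer: Never true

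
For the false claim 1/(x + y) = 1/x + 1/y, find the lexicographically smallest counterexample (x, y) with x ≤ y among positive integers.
Substituting (1, 1) into the claim:
LHS = 1/(1 + 1) = 1/2
RHS = 1/1 + 1/1 = 2

Since LHS ≠ RHS, this pair disproves the claim, and no lexicographically smaller pair (x ≤ y, positive integers) does.

For instance (5, 5) is also a counterexample (LHS = 1/10, RHS = 2/5), but it's lexicographically larger.

Answer: (x, y) = (1, 1)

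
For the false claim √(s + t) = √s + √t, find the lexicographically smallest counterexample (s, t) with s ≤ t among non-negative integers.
(s, t) = (1, 1)

At (0, 7): both sides equal √(7) ≈ 2.646, so it holds there.

Substituting (1, 1) into the claim:
LHS = √(1 + 1) = √(2) ≈ 1.414
RHS = √1 + √1 = 2

Since LHS ≠ RHS, this pair disproves the claim, and no lexicographically smaller pair (s ≤ t, non-negative integers) does.

For instance (6, 6) is also a counterexample (LHS = 2·√(3) ≈ 3.464, RHS = 2·√(6) ≈ 4.899), but it's lexicographically larger.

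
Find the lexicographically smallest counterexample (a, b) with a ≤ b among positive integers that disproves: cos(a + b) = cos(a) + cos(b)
(a, b) = (1, 1)

Substituting (1, 1) into the claim:
LHS = cos(1 + 1) = cos(2) ≈ -0.4161
RHS = cos(1) + cos(1) = 2·cos(1) ≈ 1.081

Since LHS ≠ RHS, this pair disproves the claim, and no lexicographically smaller pair (a ≤ b, positive integers) does.

For instance (2, 8) is also a counterexample (LHS = cos(10) ≈ -0.8391, RHS = cos(2) + cos(8) ≈ -0.5616), but it's lexicographically larger.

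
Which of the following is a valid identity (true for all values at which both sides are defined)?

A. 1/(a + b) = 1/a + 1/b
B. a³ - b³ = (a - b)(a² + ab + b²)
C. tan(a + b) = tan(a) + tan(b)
A: fails at (3, 7) — LHS = 1/10, RHS = 10/21.
B: holds — e.g. at (3, 4), both sides equal -37.
C: fails at (2, 2) — LHS = tan(4) ≈ 1.158, RHS = 2·tan(2) ≈ -4.37.

Answer: B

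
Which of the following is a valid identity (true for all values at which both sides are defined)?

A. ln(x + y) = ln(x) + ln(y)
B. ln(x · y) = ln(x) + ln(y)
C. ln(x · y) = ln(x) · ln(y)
A: fails at (1, 4) — LHS = ln(5) ≈ 1.609, RHS = ln(4) ≈ 1.386.
B: holds — e.g. at (5, 8), both sides equal ln(40) ≈ 3.689.
C: fails at (2, 4) — LHS = ln(8) ≈ 2.079, RHS = ln(2)·ln(4) ≈ 0.9609.

Answer: B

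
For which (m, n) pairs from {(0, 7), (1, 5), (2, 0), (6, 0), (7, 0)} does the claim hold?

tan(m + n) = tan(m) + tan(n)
Testing each pair:
(0, 7): LHS = tan(7) ≈ 0.8714, RHS = tan(7) ≈ 0.8714 → holds
(1, 5): LHS = tan(6) ≈ -0.291, RHS = tan(5) + tan(1) ≈ -1.823 → fails
(2, 0): LHS = tan(2) ≈ -2.185, RHS = tan(2) ≈ -2.185 → holds
(6, 0): LHS = tan(6) ≈ -0.291, RHS = tan(6) ≈ -0.291 → holds
(7, 0): LHS = tan(7) ≈ 0.8714, RHS = tan(7) ≈ 0.8714 → holds

4 of 5 pairs satisfy the claim.

Answer: (0, 7), (2, 0), (6, 0), (7, 0)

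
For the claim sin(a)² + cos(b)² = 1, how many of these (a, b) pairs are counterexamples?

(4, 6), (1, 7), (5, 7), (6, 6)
3

Testing each pair:
(4, 6): LHS = sin(4)² + cos(6)² ≈ 1.495, RHS = 1 → counterexample
(1, 7): LHS = cos(7)² + sin(1)² ≈ 1.276, RHS = 1 → counterexample
(5, 7): LHS = cos(7)² + sin(5)² ≈ 1.488, RHS = 1 → counterexample
(6, 6): LHS = sin(6)² + cos(6)² = 1, RHS = 1 → satisfies claim

That makes 3 counterexamples.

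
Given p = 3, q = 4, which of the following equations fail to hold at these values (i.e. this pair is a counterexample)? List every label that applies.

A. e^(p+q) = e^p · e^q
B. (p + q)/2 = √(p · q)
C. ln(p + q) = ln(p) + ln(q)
Evaluating each claim at the given values:
A. LHS = e^7 ≈ 1097, RHS = e^7 ≈ 1097 → holds here (LHS = RHS)
B. LHS = 7/2, RHS = 2·√(3) ≈ 3.464 → fails here (LHS ≠ RHS)
C. LHS = ln(7) ≈ 1.946, RHS = ln(3) + ln(4) ≈ 2.485 → fails here (LHS ≠ RHS)

Answer: B, C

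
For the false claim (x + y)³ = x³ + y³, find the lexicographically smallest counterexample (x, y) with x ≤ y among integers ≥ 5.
(x, y) = (5, 5)

Substituting (5, 5) into the claim:
LHS = (5 + 5)³ = 1000
RHS = 5³ + 5³ = 250

Since LHS ≠ RHS, this pair disproves the claim, and no lexicographically smaller pair (x ≤ y, integers ≥ 5) does.

For instance (11, 12) is also a counterexample (LHS = 12167, RHS = 3059), but it's lexicographically larger.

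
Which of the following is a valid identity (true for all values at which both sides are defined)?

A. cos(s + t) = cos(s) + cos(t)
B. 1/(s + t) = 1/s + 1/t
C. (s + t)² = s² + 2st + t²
C

A: fails at (0, 1) — LHS = cos(1) ≈ 0.5403, RHS = cos(1) + 1 ≈ 1.54.
B: fails at (1, 2) — LHS = 1/3, RHS = 3/2.
C: holds — e.g. at (4, 4), both sides equal 64.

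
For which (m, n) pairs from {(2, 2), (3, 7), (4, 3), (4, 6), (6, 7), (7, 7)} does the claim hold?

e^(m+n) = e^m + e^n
None

Testing each pair:
(2, 2): LHS = e^4 ≈ 54.6, RHS = 2·e^2 ≈ 14.78 → fails
(3, 7): LHS = e^10 ≈ 22026.5, RHS = e^3 + e^7 ≈ 1117 → fails
(4, 3): LHS = e^7 ≈ 1097, RHS = e^3 + e^4 ≈ 74.68 → fails
(4, 6): LHS = e^10 ≈ 22026.5, RHS = e^4 + e^6 ≈ 458 → fails
(6, 7): LHS = e^13 ≈ 442413.4, RHS = e^6 + e^7 ≈ 1500 → fails
(7, 7): LHS = e^14 ≈ 1202604.3, RHS = 2·e^7 ≈ 2193 → fails

No pair satisfies the claim.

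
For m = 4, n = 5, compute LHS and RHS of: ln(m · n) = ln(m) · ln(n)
LHS = ln(4 · 5) = ln(20) ≈ 2.996
RHS = ln(4) · ln(5) ≈ 2.231

LHS ≠ RHS (they differ by about 0.7646), so the equation does not hold here.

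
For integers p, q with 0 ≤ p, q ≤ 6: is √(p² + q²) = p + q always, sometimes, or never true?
Sometimes true

It holds at (p, q) = (3, 0) (both sides equal 3), but fails at (p, q) = (3, 1) (LHS = √(10) ≈ 3.162, RHS = 4).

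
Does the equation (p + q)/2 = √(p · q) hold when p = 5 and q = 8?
Fails

Substituting p = 5, q = 8:

LHS = (5 + 8)/2 = 13/2
RHS = √(5 · 8) = 2·√(10) ≈ 6.325

LHS ≠ RHS, so the equation does not hold at this point.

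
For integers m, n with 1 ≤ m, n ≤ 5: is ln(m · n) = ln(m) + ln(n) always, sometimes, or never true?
Always true

The identity holds for every pair in the range. For instance at (m, n) = (2, 5): both sides equal ln(10) ≈ 2.303.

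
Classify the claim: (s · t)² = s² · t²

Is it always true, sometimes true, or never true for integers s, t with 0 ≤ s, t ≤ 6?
Always true

The identity holds for every pair in the range. For instance at (s, t) = (1, 0): both sides equal 0.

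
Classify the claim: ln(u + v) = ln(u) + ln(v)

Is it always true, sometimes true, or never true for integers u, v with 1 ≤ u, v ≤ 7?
It holds at (u, v) = (2, 2) (both sides equal ln(4) ≈ 1.386), but fails at (u, v) = (5, 3) (LHS = ln(8) ≈ 2.079, RHS = ln(3) + ln(5) ≈ 2.708).

Answer: Sometimes true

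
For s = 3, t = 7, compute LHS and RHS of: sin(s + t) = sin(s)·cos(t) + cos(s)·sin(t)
LHS = sin(3 + 7) = sin(10) ≈ -0.544
RHS = sin(3)·cos(7) + cos(3)·sin(7) = sin(7)·cos(3) + sin(3)·cos(7) ≈ -0.544

LHS = RHS: the two sides agree.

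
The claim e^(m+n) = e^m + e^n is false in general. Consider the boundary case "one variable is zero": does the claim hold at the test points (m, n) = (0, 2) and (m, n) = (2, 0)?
At (0, 2): LHS = e^2 ≈ 7.389 ≠ RHS = 1 + e^2 ≈ 8.389
At (2, 0): LHS = e^2 ≈ 7.389 ≠ RHS = 1 + e^2 ≈ 8.389

Answer: No, fails at both test points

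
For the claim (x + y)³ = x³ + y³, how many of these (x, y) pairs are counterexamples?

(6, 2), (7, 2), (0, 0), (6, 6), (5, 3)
Testing each pair:
(6, 2): LHS = 512, RHS = 224 → counterexample
(7, 2): LHS = 729, RHS = 351 → counterexample
(0, 0): LHS = 0, RHS = 0 → satisfies claim
(6, 6): LHS = 1728, RHS = 432 → counterexample
(5, 3): LHS = 512, RHS = 152 → counterexample

That makes 4 counterexamples.

Answer: 4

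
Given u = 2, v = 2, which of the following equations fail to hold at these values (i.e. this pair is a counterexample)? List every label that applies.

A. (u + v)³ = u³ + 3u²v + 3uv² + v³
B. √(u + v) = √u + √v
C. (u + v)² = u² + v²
B, C

Evaluating each claim at the given values:
A. LHS = 64, RHS = 64 → holds here (LHS = RHS)
B. LHS = 2, RHS = 2·√(2) ≈ 2.828 → fails here (LHS ≠ RHS)
C. LHS = 16, RHS = 8 → fails here (LHS ≠ RHS)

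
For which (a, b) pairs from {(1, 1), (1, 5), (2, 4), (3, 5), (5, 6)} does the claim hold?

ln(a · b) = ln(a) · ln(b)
Testing each pair:
(1, 1): LHS = 0, RHS = 0 → holds
(1, 5): LHS = ln(5) ≈ 1.609, RHS = 0 → fails
(2, 4): LHS = ln(8) ≈ 2.079, RHS = ln(2)·ln(4) ≈ 0.9609 → fails
(3, 5): LHS = ln(15) ≈ 2.708, RHS = ln(3)·ln(5) ≈ 1.768 → fails
(5, 6): LHS = ln(30) ≈ 3.401, RHS = ln(5)·ln(6) ≈ 2.884 → fails

1 of 5 pairs satisfies the claim.

Answer: (1, 1)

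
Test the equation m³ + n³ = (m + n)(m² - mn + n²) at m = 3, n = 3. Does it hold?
Holds

Substituting m = 3, n = 3:

LHS = 3³ + 3³ = 54
RHS = (3 + 3)(3² - 3·3 + 3²) = 54

LHS = RHS, so the equation holds at this point.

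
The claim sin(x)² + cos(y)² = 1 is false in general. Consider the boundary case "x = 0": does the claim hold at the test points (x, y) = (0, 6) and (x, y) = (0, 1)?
No, fails at both test points

At (0, 6): LHS = cos(6)² ≈ 0.9219 ≠ RHS = 1
At (0, 1): LHS = cos(1)² ≈ 0.2919 ≠ RHS = 1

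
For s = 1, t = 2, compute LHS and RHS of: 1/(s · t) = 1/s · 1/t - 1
LHS = 1/(1 · 2) = 1/2
RHS = 1/1 · 1/2 - 1 = -1/2

LHS ≠ RHS, so the equation does not hold here.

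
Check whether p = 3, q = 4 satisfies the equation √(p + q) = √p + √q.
Substituting p = 3, q = 4:

LHS = √(3 + 4) = √(7) ≈ 2.646
RHS = √3 + √4 = √(3) + 2 ≈ 3.732

LHS ≠ RHS, so the equation does not hold at this point.

Answer: Fails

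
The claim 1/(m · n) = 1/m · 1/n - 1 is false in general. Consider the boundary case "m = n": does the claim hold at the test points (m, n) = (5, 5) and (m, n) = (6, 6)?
No, fails at both test points

At (5, 5): LHS = 1/25 ≠ RHS = -24/25
At (6, 6): LHS = 1/36 ≠ RHS = -35/36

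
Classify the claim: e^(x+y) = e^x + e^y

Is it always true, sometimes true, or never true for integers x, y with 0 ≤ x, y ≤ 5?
The claim fails for every pair in the range. For instance at (x, y) = (0, 2): LHS = e^2 ≈ 7.389, RHS = 1 + e^2 ≈ 8.389.

Answer: Never true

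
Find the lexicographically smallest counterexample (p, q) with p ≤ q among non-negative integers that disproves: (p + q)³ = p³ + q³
At (0, 2): both sides equal 8, so it holds there.
At (0, 4): both sides equal 64, so it holds there.

Substituting (1, 1) into the claim:
LHS = (1 + 1)³ = 8
RHS = 1³ + 1³ = 2

Since LHS ≠ RHS, this pair disproves the claim, and no lexicographically smaller pair (p ≤ q, non-negative integers) does.

For instance (5, 6) is also a counterexample (LHS = 1331, RHS = 341), but it's lexicographically larger.

Answer: (p, q) = (1, 1)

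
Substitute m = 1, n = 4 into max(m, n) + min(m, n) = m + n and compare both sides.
LHS = max(1, 4) + min(1, 4) = 5
RHS = 1 + 4 = 5

LHS = RHS: the two sides agree.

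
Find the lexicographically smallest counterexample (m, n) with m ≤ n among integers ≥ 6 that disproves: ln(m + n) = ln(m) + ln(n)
(m, n) = (6, 6)

Substituting (6, 6) into the claim:
LHS = ln(6 + 6) = ln(12) ≈ 2.485
RHS = ln(6) + ln(6) = 2·ln(6) ≈ 3.584

Since LHS ≠ RHS, this pair disproves the claim, and no lexicographically smaller pair (m ≤ n, integers ≥ 6) does.

For instance (10, 13) is also a counterexample (LHS = ln(23) ≈ 3.135, RHS = ln(10) + ln(13) ≈ 4.868), but it's lexicographically larger.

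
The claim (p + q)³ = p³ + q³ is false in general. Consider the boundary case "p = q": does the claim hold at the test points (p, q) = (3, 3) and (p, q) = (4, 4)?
No, fails at both test points

At (3, 3): LHS = 216 ≠ RHS = 54
At (4, 4): LHS = 512 ≠ RHS = 128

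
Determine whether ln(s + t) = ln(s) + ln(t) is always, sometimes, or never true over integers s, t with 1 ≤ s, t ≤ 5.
It holds at (s, t) = (2, 2) (both sides equal ln(4) ≈ 1.386), but fails at (s, t) = (5, 3) (LHS = ln(8) ≈ 2.079, RHS = ln(3) + ln(5) ≈ 2.708).

Answer: Sometimes true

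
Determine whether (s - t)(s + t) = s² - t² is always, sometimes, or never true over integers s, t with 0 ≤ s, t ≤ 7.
The identity holds for every pair in the range. For instance at (s, t) = (1, 1): both sides equal 0.

Answer: Always true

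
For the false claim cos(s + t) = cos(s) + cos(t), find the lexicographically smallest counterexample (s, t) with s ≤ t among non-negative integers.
Substituting (0, 0) into the claim:
LHS = cos(0 + 0) = 1
RHS = cos(0) + cos(0) = 2

Since LHS ≠ RHS, this pair disproves the claim, and no lexicographically smaller pair (s ≤ t, non-negative integers) does.

For instance (1, 6) is also a counterexample (LHS = cos(7) ≈ 0.7539, RHS = cos(1) + cos(6) ≈ 1.5), but it's lexicographically larger.

Answer: (s, t) = (0, 0)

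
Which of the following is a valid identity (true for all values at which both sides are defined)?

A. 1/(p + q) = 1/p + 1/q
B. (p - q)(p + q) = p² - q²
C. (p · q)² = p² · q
B

A: fails at (2, 5) — LHS = 1/7, RHS = 7/10.
B: holds — e.g. at (1, 5), both sides equal -24.
C: fails at (5, 8) — LHS = 1600, RHS = 200.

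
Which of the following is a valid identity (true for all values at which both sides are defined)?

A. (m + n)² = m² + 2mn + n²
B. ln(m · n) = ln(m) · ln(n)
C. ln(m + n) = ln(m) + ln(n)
A

A: holds — e.g. at (2, 3), both sides equal 25.
B: fails at (3, 5) — LHS = ln(15) ≈ 2.708, RHS = ln(3)·ln(5) ≈ 1.768.
C: fails at (1, 4) — LHS = ln(5) ≈ 1.609, RHS = ln(4) ≈ 1.386.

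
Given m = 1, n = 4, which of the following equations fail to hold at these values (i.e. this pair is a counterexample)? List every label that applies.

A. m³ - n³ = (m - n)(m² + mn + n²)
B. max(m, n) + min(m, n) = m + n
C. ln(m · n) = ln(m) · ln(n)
C

Evaluating each claim at the given values:
A. LHS = -63, RHS = -63 → holds here (LHS = RHS)
B. LHS = 5, RHS = 5 → holds here (LHS = RHS)
C. LHS = ln(4) ≈ 1.386, RHS = 0 → fails here (LHS ≠ RHS)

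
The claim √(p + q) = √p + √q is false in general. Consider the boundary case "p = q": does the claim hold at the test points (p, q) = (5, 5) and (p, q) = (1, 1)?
At (5, 5): LHS = √(10) ≈ 3.162 ≠ RHS = 2·√(5) ≈ 4.472
At (1, 1): LHS = √(2) ≈ 1.414 ≠ RHS = 2

Answer: No, fails at both test points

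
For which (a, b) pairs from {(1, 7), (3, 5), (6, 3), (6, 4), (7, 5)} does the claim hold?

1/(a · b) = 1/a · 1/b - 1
None

Testing each pair:
(1, 7): LHS = 1/7, RHS = -6/7 → fails
(3, 5): LHS = 1/15, RHS = -14/15 → fails
(6, 3): LHS = 1/18, RHS = -17/18 → fails
(6, 4): LHS = 1/24, RHS = -23/24 → fails
(7, 5): LHS = 1/35, RHS = -34/35 → fails

No pair satisfies the claim.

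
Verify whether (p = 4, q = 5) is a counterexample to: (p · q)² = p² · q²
No

Substituting p = 4, q = 5:
LHS = (4 · 5)² = 400
RHS = 4² · 5² = 400

The sides agree, so this pair does not disprove the claim.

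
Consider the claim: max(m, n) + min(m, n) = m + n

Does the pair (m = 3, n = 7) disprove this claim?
Substituting m = 3, n = 7:
LHS = max(3, 7) + min(3, 7) = 10
RHS = 3 + 7 = 10

The sides agree, so this pair does not disprove the claim.

Answer: No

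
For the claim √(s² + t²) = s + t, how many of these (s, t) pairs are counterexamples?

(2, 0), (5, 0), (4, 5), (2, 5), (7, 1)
3

Testing each pair:
(2, 0): LHS = 2, RHS = 2 → satisfies claim
(5, 0): LHS = 5, RHS = 5 → satisfies claim
(4, 5): LHS = √(41) ≈ 6.403, RHS = 9 → counterexample
(2, 5): LHS = √(29) ≈ 5.385, RHS = 7 → counterexample
(7, 1): LHS = 5·√(2) ≈ 7.071, RHS = 8 → counterexample

That makes 3 counterexamples.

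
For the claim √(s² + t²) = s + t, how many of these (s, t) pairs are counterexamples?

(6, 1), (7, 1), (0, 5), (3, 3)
3

Testing each pair:
(6, 1): LHS = √(37) ≈ 6.083, RHS = 7 → counterexample
(7, 1): LHS = 5·√(2) ≈ 7.071, RHS = 8 → counterexample
(0, 5): LHS = 5, RHS = 5 → satisfies claim
(3, 3): LHS = 3·√(2) ≈ 4.243, RHS = 6 → counterexample

That makes 3 counterexamples.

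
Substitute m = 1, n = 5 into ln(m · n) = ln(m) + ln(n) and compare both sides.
LHS = ln(1 · 5) = ln(5) ≈ 1.609
RHS = ln(1) + ln(5) = ln(5) ≈ 1.609

LHS = RHS: the two sides agree.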